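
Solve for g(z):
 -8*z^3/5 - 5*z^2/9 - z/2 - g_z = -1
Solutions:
 g(z) = C1 - 2*z^4/5 - 5*z^3/27 - z^2/4 + z


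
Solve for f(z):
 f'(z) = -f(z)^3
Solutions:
 f(z) = -sqrt(2)*sqrt(-1/(C1 - z))/2
 f(z) = sqrt(2)*sqrt(-1/(C1 - z))/2


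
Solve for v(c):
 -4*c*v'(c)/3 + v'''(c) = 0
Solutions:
 v(c) = C1 + Integral(C2*airyai(6^(2/3)*c/3) + C3*airybi(6^(2/3)*c/3), c)


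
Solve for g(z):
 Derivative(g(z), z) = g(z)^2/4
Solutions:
 g(z) = -4/(C1 + z)


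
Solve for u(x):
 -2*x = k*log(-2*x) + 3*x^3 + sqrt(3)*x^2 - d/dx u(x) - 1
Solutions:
 u(x) = C1 + k*x*log(-x) + 3*x^4/4 + sqrt(3)*x^3/3 + x^2 + x*(-k + k*log(2) - 1)


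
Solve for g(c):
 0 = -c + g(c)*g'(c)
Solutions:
 g(c) = -sqrt(C1 + c^2)
 g(c) = sqrt(C1 + c^2)


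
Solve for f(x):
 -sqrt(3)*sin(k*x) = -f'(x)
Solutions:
 f(x) = C1 - sqrt(3)*cos(k*x)/k


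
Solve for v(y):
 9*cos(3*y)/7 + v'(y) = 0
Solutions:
 v(y) = C1 - 3*sin(3*y)/7


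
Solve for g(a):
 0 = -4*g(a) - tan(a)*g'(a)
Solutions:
 g(a) = C1/sin(a)^4


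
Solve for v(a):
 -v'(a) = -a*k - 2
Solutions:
 v(a) = C1 + a^2*k/2 + 2*a


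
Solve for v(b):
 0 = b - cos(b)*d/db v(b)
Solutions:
 v(b) = C1 + Integral(b/cos(b), b)


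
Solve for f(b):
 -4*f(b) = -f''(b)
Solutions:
 f(b) = C1*exp(-2*b) + C2*exp(2*b)


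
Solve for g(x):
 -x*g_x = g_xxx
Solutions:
 g(x) = C1 + Integral(C2*airyai(-x) + C3*airybi(-x), x)


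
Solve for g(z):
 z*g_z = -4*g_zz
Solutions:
 g(z) = C1 + C2*erf(sqrt(2)*z/4)


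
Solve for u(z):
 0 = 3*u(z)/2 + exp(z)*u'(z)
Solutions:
 u(z) = C1*exp(3*exp(-z)/2)


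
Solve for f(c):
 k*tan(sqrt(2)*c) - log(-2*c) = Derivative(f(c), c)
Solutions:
 f(c) = C1 - c*log(-c) - c*log(2) + c - sqrt(2)*k*log(cos(sqrt(2)*c))/2


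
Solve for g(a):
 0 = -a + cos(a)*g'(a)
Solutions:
 g(a) = C1 + Integral(a/cos(a), a)


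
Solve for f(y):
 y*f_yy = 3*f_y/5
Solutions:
 f(y) = C1 + C2*y^(8/5)


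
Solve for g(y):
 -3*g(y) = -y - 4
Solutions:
 g(y) = y/3 + 4/3


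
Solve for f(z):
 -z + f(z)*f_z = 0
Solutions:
 f(z) = -sqrt(C1 + z^2)
 f(z) = sqrt(C1 + z^2)


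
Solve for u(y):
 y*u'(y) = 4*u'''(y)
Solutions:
 u(y) = C1 + Integral(C2*airyai(2^(1/3)*y/2) + C3*airybi(2^(1/3)*y/2), y)


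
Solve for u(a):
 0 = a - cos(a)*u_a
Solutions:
 u(a) = C1 + Integral(a/cos(a), a)


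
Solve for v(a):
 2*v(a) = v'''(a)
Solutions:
 v(a) = C3*exp(2^(1/3)*a) + (C1*sin(2^(1/3)*sqrt(3)*a/2) + C2*cos(2^(1/3)*sqrt(3)*a/2))*exp(-2^(1/3)*a/2)


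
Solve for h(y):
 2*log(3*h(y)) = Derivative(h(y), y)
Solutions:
 -Integral(1/(log(_y) + log(3)), (_y, h(y)))/2 = C1 - y


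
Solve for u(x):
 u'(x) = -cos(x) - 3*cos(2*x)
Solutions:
 u(x) = C1 - sin(x) - 3*sin(2*x)/2


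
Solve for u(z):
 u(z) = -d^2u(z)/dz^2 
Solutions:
 u(z) = C1*sin(z) + C2*cos(z)


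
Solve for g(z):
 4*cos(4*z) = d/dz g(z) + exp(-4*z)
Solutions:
 g(z) = C1 + sin(4*z) + exp(-4*z)/4


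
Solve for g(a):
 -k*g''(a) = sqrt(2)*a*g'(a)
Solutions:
 g(a) = C1 + C2*sqrt(k)*erf(2^(3/4)*a*sqrt(1/k)/2)


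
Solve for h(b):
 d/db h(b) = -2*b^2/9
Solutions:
 h(b) = C1 - 2*b^3/27


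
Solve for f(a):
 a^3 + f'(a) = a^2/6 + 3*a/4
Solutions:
 f(a) = C1 - a^4/4 + a^3/18 + 3*a^2/8


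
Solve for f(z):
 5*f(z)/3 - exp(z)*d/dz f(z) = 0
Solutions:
 f(z) = C1*exp(-5*exp(-z)/3)


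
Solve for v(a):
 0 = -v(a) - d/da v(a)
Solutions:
 v(a) = C1*exp(-a)


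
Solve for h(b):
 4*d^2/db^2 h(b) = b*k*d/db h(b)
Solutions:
 h(b) = Piecewise((-sqrt(2)*sqrt(pi)*C1*erf(sqrt(2)*b*sqrt(-k)/4)/sqrt(-k) - C2, (k > 0) | (k < 0)), (-C1*b - C2, True))


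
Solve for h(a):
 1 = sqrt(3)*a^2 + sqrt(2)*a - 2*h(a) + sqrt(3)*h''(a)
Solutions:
 h(a) = C1*exp(-sqrt(2)*3^(3/4)*a/3) + C2*exp(sqrt(2)*3^(3/4)*a/3) + sqrt(3)*a^2/2 + sqrt(2)*a/2 + 1


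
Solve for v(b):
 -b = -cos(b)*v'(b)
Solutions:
 v(b) = C1 + Integral(b/cos(b), b)


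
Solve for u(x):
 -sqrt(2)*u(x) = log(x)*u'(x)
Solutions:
 u(x) = C1*exp(-sqrt(2)*li(x))


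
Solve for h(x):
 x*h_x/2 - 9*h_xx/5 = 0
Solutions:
 h(x) = C1 + C2*erfi(sqrt(5)*x/6)


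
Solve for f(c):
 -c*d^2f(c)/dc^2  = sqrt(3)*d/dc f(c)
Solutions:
 f(c) = C1 + C2*c^(1 - sqrt(3))


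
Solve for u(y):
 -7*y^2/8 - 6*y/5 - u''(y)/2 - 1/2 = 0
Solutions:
 u(y) = C1 + C2*y - 7*y^4/48 - 2*y^3/5 - y^2/2


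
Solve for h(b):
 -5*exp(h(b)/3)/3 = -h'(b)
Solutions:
 h(b) = 3*log(-1/(C1 + 5*b)) + 6*log(3)


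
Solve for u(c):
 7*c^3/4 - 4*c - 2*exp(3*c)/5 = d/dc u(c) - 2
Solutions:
 u(c) = C1 + 7*c^4/16 - 2*c^2 + 2*c - 2*exp(3*c)/15


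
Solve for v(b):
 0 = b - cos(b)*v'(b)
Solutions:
 v(b) = C1 + Integral(b/cos(b), b)


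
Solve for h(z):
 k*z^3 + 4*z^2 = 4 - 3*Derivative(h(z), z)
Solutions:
 h(z) = C1 - k*z^4/12 - 4*z^3/9 + 4*z/3


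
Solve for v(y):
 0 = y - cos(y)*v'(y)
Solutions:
 v(y) = C1 + Integral(y/cos(y), y)


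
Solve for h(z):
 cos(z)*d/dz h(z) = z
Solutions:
 h(z) = C1 + Integral(z/cos(z), z)


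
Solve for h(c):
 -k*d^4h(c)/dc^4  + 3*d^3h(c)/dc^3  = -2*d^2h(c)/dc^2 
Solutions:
 h(c) = C1 + C2*c + C3*exp(c*(3 - sqrt(8*k + 9))/(2*k)) + C4*exp(c*(sqrt(8*k + 9) + 3)/(2*k))


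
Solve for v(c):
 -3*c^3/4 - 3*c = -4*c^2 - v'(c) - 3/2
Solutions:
 v(c) = C1 + 3*c^4/16 - 4*c^3/3 + 3*c^2/2 - 3*c/2


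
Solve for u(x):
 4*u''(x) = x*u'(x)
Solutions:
 u(x) = C1 + C2*erfi(sqrt(2)*x/4)


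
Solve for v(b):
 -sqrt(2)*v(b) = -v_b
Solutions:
 v(b) = C1*exp(sqrt(2)*b)


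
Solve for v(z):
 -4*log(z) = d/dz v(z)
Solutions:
 v(z) = C1 - 4*z*log(z) + 4*z


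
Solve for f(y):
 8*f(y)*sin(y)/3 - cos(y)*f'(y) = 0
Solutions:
 f(y) = C1/cos(y)^(8/3)


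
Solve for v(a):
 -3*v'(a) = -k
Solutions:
 v(a) = C1 + a*k/3


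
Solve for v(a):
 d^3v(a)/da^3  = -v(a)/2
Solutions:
 v(a) = C3*exp(-2^(2/3)*a/2) + (C1*sin(2^(2/3)*sqrt(3)*a/4) + C2*cos(2^(2/3)*sqrt(3)*a/4))*exp(2^(2/3)*a/4)


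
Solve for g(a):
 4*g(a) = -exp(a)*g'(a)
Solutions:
 g(a) = C1*exp(4*exp(-a))


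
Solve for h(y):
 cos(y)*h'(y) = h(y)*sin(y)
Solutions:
 h(y) = C1/cos(y)


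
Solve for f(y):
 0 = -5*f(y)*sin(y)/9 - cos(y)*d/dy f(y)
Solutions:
 f(y) = C1*cos(y)^(5/9)


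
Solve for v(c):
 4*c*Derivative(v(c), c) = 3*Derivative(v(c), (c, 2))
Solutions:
 v(c) = C1 + C2*erfi(sqrt(6)*c/3)


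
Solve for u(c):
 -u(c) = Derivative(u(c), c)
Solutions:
 u(c) = C1*exp(-c)


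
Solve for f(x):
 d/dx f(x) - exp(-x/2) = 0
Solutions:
 f(x) = C1 - 2*exp(-x/2)


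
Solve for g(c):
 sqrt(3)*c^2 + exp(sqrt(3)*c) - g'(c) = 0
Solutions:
 g(c) = C1 + sqrt(3)*c^3/3 + sqrt(3)*exp(sqrt(3)*c)/3


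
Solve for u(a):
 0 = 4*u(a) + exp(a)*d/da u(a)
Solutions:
 u(a) = C1*exp(4*exp(-a))


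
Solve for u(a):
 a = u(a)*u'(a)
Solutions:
 u(a) = -sqrt(C1 + a^2)
 u(a) = sqrt(C1 + a^2)


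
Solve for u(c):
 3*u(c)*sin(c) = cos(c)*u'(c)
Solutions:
 u(c) = C1/cos(c)^3


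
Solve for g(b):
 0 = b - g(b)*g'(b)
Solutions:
 g(b) = -sqrt(C1 + b^2)
 g(b) = sqrt(C1 + b^2)


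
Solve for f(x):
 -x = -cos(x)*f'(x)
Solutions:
 f(x) = C1 + Integral(x/cos(x), x)


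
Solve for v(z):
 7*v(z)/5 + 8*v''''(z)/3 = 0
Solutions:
 v(z) = (C1*sin(2^(3/4)*2625^(1/4)*z/20) + C2*cos(2^(3/4)*2625^(1/4)*z/20))*exp(-2^(3/4)*2625^(1/4)*z/20) + (C3*sin(2^(3/4)*2625^(1/4)*z/20) + C4*cos(2^(3/4)*2625^(1/4)*z/20))*exp(2^(3/4)*2625^(1/4)*z/20)


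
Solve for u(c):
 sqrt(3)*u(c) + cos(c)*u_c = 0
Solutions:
 u(c) = C1*(sin(c) - 1)^(sqrt(3)/2)/(sin(c) + 1)^(sqrt(3)/2)


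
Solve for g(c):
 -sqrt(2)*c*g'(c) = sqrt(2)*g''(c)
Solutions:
 g(c) = C1 + C2*erf(sqrt(2)*c/2)


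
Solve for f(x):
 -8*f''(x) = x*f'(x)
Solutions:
 f(x) = C1 + C2*erf(x/4)


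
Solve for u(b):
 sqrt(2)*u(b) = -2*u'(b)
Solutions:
 u(b) = C1*exp(-sqrt(2)*b/2)


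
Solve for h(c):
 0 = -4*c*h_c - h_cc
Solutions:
 h(c) = C1 + C2*erf(sqrt(2)*c)


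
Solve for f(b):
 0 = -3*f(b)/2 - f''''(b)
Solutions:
 f(b) = (C1*sin(6^(1/4)*b/2) + C2*cos(6^(1/4)*b/2))*exp(-6^(1/4)*b/2) + (C3*sin(6^(1/4)*b/2) + C4*cos(6^(1/4)*b/2))*exp(6^(1/4)*b/2)


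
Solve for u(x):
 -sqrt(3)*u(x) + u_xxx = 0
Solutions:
 u(x) = C3*exp(3^(1/6)*x) + (C1*sin(3^(2/3)*x/2) + C2*cos(3^(2/3)*x/2))*exp(-3^(1/6)*x/2)


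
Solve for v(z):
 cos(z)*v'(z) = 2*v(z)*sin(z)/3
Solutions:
 v(z) = C1/cos(z)^(2/3)


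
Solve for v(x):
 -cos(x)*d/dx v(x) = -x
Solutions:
 v(x) = C1 + Integral(x/cos(x), x)


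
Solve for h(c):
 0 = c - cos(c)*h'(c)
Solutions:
 h(c) = C1 + Integral(c/cos(c), c)


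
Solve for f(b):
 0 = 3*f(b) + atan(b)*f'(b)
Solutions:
 f(b) = C1*exp(-3*Integral(1/atan(b), b))


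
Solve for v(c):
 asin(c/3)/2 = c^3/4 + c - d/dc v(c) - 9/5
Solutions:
 v(c) = C1 + c^4/16 + c^2/2 - c*asin(c/3)/2 - 9*c/5 - sqrt(9 - c^2)/2


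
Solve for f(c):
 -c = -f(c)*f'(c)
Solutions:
 f(c) = -sqrt(C1 + c^2)
 f(c) = sqrt(C1 + c^2)


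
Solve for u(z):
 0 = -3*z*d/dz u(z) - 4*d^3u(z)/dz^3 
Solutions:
 u(z) = C1 + Integral(C2*airyai(-6^(1/3)*z/2) + C3*airybi(-6^(1/3)*z/2), z)


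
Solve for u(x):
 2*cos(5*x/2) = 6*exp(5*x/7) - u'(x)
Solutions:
 u(x) = C1 + 42*exp(5*x/7)/5 - 4*sin(5*x/2)/5


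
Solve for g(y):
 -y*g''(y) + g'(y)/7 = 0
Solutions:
 g(y) = C1 + C2*y^(8/7)


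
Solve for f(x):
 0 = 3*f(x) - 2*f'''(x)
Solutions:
 f(x) = C3*exp(2^(2/3)*3^(1/3)*x/2) + (C1*sin(2^(2/3)*3^(5/6)*x/4) + C2*cos(2^(2/3)*3^(5/6)*x/4))*exp(-2^(2/3)*3^(1/3)*x/4)


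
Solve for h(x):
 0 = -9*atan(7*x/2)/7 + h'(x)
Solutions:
 h(x) = C1 + 9*x*atan(7*x/2)/7 - 9*log(49*x^2 + 4)/49


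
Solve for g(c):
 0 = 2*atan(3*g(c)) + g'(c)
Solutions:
 Integral(1/atan(3*_y), (_y, g(c))) = C1 - 2*c


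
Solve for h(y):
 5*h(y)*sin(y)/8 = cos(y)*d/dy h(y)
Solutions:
 h(y) = C1/cos(y)^(5/8)


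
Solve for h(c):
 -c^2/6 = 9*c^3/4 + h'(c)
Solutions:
 h(c) = C1 - 9*c^4/16 - c^3/18


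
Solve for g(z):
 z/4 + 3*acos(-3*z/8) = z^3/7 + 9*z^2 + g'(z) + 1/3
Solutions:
 g(z) = C1 - z^4/28 - 3*z^3 + z^2/8 + 3*z*acos(-3*z/8) - z/3 + sqrt(64 - 9*z^2)


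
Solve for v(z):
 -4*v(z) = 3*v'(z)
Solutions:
 v(z) = C1*exp(-4*z/3)


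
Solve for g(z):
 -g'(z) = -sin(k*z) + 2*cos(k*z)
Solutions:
 g(z) = C1 - 2*sin(k*z)/k - cos(k*z)/k


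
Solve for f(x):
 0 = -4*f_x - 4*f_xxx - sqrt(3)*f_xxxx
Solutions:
 f(x) = C1 + C2*exp(x*(-8*sqrt(3) + 8*2^(2/3)/(sqrt(435) + 113*sqrt(3)/9)^(1/3) + 3*2^(1/3)*(sqrt(435) + 113*sqrt(3)/9)^(1/3))/18)*sin(sqrt(3)*x*(-3*(2*sqrt(435) + 226*sqrt(3)/9)^(1/3) + 16/(2*sqrt(435) + 226*sqrt(3)/9)^(1/3))/18) + C3*exp(x*(-8*sqrt(3) + 8*2^(2/3)/(sqrt(435) + 113*sqrt(3)/9)^(1/3) + 3*2^(1/3)*(sqrt(435) + 113*sqrt(3)/9)^(1/3))/18)*cos(sqrt(3)*x*(-3*(2*sqrt(435) + 226*sqrt(3)/9)^(1/3) + 16/(2*sqrt(435) + 226*sqrt(3)/9)^(1/3))/18) + C4*exp(-x*(8*2^(2/3)/(sqrt(435) + 113*sqrt(3)/9)^(1/3) + 4*sqrt(3) + 3*2^(1/3)*(sqrt(435) + 113*sqrt(3)/9)^(1/3))/9)


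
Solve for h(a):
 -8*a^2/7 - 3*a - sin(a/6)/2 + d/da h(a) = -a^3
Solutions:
 h(a) = C1 - a^4/4 + 8*a^3/21 + 3*a^2/2 - 3*cos(a/6)


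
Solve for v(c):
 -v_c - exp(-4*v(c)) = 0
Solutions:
 v(c) = log(-I*(C1 - 4*c)^(1/4))
 v(c) = log(I*(C1 - 4*c)^(1/4))
 v(c) = log(-(C1 - 4*c)^(1/4))
 v(c) = log(C1 - 4*c)/4


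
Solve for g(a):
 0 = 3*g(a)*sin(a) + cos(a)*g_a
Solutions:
 g(a) = C1*cos(a)^3


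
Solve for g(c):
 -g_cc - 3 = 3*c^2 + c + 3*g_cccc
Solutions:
 g(c) = C1 + C2*c + C3*sin(sqrt(3)*c/3) + C4*cos(sqrt(3)*c/3) - c^4/4 - c^3/6 + 15*c^2/2


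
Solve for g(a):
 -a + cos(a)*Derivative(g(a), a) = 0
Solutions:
 g(a) = C1 + Integral(a/cos(a), a)


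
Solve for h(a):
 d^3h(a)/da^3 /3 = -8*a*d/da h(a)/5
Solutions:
 h(a) = C1 + Integral(C2*airyai(-2*3^(1/3)*5^(2/3)*a/5) + C3*airybi(-2*3^(1/3)*5^(2/3)*a/5), a)


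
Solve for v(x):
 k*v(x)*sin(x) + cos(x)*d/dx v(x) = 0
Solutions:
 v(x) = C1*exp(k*log(cos(x)))


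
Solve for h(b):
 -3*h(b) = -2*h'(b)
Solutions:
 h(b) = C1*exp(3*b/2)


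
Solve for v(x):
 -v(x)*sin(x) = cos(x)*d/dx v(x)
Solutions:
 v(x) = C1*cos(x)


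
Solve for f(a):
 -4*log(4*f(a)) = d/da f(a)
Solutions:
 Integral(1/(log(_y) + 2*log(2)), (_y, f(a)))/4 = C1 - a


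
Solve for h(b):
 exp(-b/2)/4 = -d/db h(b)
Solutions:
 h(b) = C1 + exp(-b/2)/2


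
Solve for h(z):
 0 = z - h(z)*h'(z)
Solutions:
 h(z) = -sqrt(C1 + z^2)
 h(z) = sqrt(C1 + z^2)


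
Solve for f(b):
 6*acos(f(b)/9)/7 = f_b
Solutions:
 Integral(1/acos(_y/9), (_y, f(b))) = C1 + 6*b/7


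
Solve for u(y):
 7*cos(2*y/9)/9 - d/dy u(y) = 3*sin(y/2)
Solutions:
 u(y) = C1 + 7*sin(2*y/9)/2 + 6*cos(y/2)


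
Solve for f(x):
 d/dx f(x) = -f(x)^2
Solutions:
 f(x) = 1/(C1 + x)


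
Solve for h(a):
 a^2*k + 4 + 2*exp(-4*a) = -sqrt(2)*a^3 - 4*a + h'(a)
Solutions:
 h(a) = C1 + sqrt(2)*a^4/4 + a^3*k/3 + 2*a^2 + 4*a - exp(-4*a)/2


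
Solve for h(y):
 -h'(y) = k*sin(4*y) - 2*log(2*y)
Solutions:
 h(y) = C1 + k*cos(4*y)/4 + 2*y*log(y) - 2*y + 2*y*log(2)


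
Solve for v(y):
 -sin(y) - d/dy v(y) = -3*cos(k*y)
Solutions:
 v(y) = C1 + cos(y) + 3*sin(k*y)/k


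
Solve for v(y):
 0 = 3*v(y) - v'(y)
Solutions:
 v(y) = C1*exp(3*y)


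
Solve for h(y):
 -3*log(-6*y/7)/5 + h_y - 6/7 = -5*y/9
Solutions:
 h(y) = C1 - 5*y^2/18 + 3*y*log(-y)/5 + 3*y*(-7*log(7) + 3 + 7*log(6))/35


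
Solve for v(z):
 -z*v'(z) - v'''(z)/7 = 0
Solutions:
 v(z) = C1 + Integral(C2*airyai(-7^(1/3)*z) + C3*airybi(-7^(1/3)*z), z)


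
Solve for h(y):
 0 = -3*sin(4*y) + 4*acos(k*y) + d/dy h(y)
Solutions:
 h(y) = C1 - 4*Piecewise((y*acos(k*y) - sqrt(-k^2*y^2 + 1)/k, Ne(k, 0)), (pi*y/2, True)) - 3*cos(4*y)/4


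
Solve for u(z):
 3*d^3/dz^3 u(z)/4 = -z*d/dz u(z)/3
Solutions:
 u(z) = C1 + Integral(C2*airyai(-2^(2/3)*3^(1/3)*z/3) + C3*airybi(-2^(2/3)*3^(1/3)*z/3), z)


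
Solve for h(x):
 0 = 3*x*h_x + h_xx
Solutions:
 h(x) = C1 + C2*erf(sqrt(6)*x/2)


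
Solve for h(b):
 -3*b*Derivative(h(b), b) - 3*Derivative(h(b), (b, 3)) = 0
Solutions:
 h(b) = C1 + Integral(C2*airyai(-b) + C3*airybi(-b), b)


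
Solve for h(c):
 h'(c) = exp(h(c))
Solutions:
 h(c) = log(-1/(C1 + c))


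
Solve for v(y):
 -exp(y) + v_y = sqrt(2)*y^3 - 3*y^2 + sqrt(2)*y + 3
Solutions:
 v(y) = C1 + sqrt(2)*y^4/4 - y^3 + sqrt(2)*y^2/2 + 3*y + exp(y)


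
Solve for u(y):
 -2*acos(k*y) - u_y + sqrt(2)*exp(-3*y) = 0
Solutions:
 u(y) = C1 - Piecewise((2*y*acos(k*y) + sqrt(2)*exp(-3*y)/3 - 2*sqrt(-k^2*y^2 + 1)/k, Ne(k, 0)), (pi*y + sqrt(2)*exp(-3*y)/3, True))


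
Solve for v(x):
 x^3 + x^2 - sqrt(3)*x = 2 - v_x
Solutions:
 v(x) = C1 - x^4/4 - x^3/3 + sqrt(3)*x^2/2 + 2*x


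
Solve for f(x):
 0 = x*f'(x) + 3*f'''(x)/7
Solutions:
 f(x) = C1 + Integral(C2*airyai(-3^(2/3)*7^(1/3)*x/3) + C3*airybi(-3^(2/3)*7^(1/3)*x/3), x)


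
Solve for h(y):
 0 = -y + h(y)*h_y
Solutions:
 h(y) = -sqrt(C1 + y^2)
 h(y) = sqrt(C1 + y^2)


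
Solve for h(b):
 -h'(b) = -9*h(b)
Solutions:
 h(b) = C1*exp(9*b)


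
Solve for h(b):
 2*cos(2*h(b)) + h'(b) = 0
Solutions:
 h(b) = -asin((C1 + exp(8*b))/(C1 - exp(8*b)))/2 + pi/2
 h(b) = asin((C1 + exp(8*b))/(C1 - exp(8*b)))/2


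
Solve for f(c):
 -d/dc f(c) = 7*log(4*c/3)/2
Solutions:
 f(c) = C1 - 7*c*log(c)/2 - 7*c*log(2) + 7*c/2 + 7*c*log(3)/2


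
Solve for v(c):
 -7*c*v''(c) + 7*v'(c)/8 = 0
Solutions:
 v(c) = C1 + C2*c^(9/8)


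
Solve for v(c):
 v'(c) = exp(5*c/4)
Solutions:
 v(c) = C1 + 4*exp(5*c/4)/5


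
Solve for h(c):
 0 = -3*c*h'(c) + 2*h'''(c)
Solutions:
 h(c) = C1 + Integral(C2*airyai(2^(2/3)*3^(1/3)*c/2) + C3*airybi(2^(2/3)*3^(1/3)*c/2), c)


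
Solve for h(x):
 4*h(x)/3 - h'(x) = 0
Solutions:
 h(x) = C1*exp(4*x/3)


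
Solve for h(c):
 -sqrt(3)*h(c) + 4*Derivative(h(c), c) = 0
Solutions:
 h(c) = C1*exp(sqrt(3)*c/4)


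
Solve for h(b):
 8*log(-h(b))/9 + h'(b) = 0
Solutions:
 -li(-h(b)) = C1 - 8*b/9


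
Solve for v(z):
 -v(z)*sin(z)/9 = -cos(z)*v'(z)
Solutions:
 v(z) = C1/cos(z)^(1/9)


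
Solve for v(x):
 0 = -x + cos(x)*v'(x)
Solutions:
 v(x) = C1 + Integral(x/cos(x), x)


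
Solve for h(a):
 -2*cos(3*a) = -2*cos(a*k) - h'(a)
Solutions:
 h(a) = C1 + 2*sin(3*a)/3 - 2*sin(a*k)/k


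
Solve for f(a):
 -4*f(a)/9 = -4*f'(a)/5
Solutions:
 f(a) = C1*exp(5*a/9)


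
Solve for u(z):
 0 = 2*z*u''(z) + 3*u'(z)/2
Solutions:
 u(z) = C1 + C2*z^(1/4)


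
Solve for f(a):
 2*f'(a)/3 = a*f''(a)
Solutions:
 f(a) = C1 + C2*a^(5/3)


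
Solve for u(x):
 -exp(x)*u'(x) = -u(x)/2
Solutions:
 u(x) = C1*exp(-exp(-x)/2)


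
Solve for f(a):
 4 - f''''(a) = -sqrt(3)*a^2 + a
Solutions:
 f(a) = C1 + C2*a + C3*a^2 + C4*a^3 + sqrt(3)*a^6/360 - a^5/120 + a^4/6


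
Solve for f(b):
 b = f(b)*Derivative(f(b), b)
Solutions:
 f(b) = -sqrt(C1 + b^2)
 f(b) = sqrt(C1 + b^2)


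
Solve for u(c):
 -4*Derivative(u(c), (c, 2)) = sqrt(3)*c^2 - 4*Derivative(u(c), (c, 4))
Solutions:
 u(c) = C1 + C2*c + C3*exp(-c) + C4*exp(c) - sqrt(3)*c^4/48 - sqrt(3)*c^2/4


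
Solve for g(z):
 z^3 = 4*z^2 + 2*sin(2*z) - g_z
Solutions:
 g(z) = C1 - z^4/4 + 4*z^3/3 - cos(2*z)


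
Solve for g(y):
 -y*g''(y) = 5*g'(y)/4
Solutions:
 g(y) = C1 + C2/y^(1/4)


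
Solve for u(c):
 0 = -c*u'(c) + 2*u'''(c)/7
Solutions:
 u(c) = C1 + Integral(C2*airyai(2^(2/3)*7^(1/3)*c/2) + C3*airybi(2^(2/3)*7^(1/3)*c/2), c)


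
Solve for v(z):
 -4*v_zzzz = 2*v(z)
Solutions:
 v(z) = (C1*sin(2^(1/4)*z/2) + C2*cos(2^(1/4)*z/2))*exp(-2^(1/4)*z/2) + (C3*sin(2^(1/4)*z/2) + C4*cos(2^(1/4)*z/2))*exp(2^(1/4)*z/2)


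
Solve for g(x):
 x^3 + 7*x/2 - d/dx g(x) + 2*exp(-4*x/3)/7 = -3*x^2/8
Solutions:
 g(x) = C1 + x^4/4 + x^3/8 + 7*x^2/4 - 3*exp(-4*x/3)/14


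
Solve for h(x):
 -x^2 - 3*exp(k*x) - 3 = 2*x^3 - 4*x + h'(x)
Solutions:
 h(x) = C1 - x^4/2 - x^3/3 + 2*x^2 - 3*x - 3*exp(k*x)/k


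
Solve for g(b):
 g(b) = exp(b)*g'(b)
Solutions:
 g(b) = C1*exp(-exp(-b))


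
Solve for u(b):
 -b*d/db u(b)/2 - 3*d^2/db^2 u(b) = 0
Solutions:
 u(b) = C1 + C2*erf(sqrt(3)*b/6)


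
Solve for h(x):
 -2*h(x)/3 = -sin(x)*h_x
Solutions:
 h(x) = C1*(cos(x) - 1)^(1/3)/(cos(x) + 1)^(1/3)


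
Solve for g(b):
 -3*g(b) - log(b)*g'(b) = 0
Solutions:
 g(b) = C1*exp(-3*li(b))


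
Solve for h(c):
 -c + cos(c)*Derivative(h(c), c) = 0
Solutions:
 h(c) = C1 + Integral(c/cos(c), c)


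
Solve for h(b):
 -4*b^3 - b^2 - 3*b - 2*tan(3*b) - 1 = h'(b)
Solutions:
 h(b) = C1 - b^4 - b^3/3 - 3*b^2/2 - b + 2*log(cos(3*b))/3


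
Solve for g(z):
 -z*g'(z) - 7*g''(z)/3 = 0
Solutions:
 g(z) = C1 + C2*erf(sqrt(42)*z/14)


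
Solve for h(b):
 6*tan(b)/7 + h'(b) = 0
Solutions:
 h(b) = C1 + 6*log(cos(b))/7


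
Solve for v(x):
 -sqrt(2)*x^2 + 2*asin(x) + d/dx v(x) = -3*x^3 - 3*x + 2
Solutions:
 v(x) = C1 - 3*x^4/4 + sqrt(2)*x^3/3 - 3*x^2/2 - 2*x*asin(x) + 2*x - 2*sqrt(1 - x^2)


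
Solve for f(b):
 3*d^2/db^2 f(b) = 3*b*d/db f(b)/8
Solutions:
 f(b) = C1 + C2*erfi(b/4)


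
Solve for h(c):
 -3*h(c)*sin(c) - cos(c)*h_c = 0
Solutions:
 h(c) = C1*cos(c)^3


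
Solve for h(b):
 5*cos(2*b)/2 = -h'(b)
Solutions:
 h(b) = C1 - 5*sin(2*b)/4


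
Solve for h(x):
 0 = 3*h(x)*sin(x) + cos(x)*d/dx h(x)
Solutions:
 h(x) = C1*cos(x)^3


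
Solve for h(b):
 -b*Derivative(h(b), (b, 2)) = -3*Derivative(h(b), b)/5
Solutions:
 h(b) = C1 + C2*b^(8/5)


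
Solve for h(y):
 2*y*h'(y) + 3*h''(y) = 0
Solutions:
 h(y) = C1 + C2*erf(sqrt(3)*y/3)


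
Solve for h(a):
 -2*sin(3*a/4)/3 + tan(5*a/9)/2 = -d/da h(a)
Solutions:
 h(a) = C1 + 9*log(cos(5*a/9))/10 - 8*cos(3*a/4)/9


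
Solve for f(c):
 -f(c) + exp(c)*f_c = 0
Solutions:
 f(c) = C1*exp(-exp(-c))


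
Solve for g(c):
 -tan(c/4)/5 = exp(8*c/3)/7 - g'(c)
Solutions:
 g(c) = C1 + 3*exp(8*c/3)/56 - 4*log(cos(c/4))/5


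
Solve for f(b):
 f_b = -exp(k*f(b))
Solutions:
 f(b) = Piecewise((log(1/(C1*k + b*k))/k, Ne(k, 0)), (nan, True))
 f(b) = Piecewise((C1 - b, Eq(k, 0)), (nan, True))


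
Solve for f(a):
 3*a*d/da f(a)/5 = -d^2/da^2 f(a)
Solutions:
 f(a) = C1 + C2*erf(sqrt(30)*a/10)


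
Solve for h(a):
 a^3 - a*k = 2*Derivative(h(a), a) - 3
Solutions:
 h(a) = C1 + a^4/8 - a^2*k/4 + 3*a/2


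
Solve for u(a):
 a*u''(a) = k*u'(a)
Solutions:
 u(a) = C1 + a^(re(k) + 1)*(C2*sin(log(a)*Abs(im(k))) + C3*cos(log(a)*im(k)))


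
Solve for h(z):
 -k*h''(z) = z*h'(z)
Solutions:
 h(z) = C1 + C2*sqrt(k)*erf(sqrt(2)*z*sqrt(1/k)/2)


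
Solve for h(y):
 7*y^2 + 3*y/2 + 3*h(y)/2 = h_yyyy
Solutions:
 h(y) = C1*exp(-2^(3/4)*3^(1/4)*y/2) + C2*exp(2^(3/4)*3^(1/4)*y/2) + C3*sin(2^(3/4)*3^(1/4)*y/2) + C4*cos(2^(3/4)*3^(1/4)*y/2) - 14*y^2/3 - y


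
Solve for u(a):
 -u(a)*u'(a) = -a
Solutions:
 u(a) = -sqrt(C1 + a^2)
 u(a) = sqrt(C1 + a^2)


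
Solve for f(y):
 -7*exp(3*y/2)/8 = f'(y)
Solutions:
 f(y) = C1 - 7*exp(3*y/2)/12


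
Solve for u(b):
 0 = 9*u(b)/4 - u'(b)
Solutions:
 u(b) = C1*exp(9*b/4)


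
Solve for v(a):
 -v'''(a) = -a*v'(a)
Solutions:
 v(a) = C1 + Integral(C2*airyai(a) + C3*airybi(a), a)


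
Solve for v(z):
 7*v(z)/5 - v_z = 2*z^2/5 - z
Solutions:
 v(z) = C1*exp(7*z/5) + 2*z^2/7 - 15*z/49 - 75/343


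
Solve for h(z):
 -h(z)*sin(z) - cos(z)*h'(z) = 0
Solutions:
 h(z) = C1*cos(z)


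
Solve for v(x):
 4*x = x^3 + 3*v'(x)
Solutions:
 v(x) = C1 - x^4/12 + 2*x^2/3


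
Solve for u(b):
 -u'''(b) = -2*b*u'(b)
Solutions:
 u(b) = C1 + Integral(C2*airyai(2^(1/3)*b) + C3*airybi(2^(1/3)*b), b)


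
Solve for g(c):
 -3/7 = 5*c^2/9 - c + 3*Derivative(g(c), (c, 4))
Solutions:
 g(c) = C1 + C2*c + C3*c^2 + C4*c^3 - c^6/1944 + c^5/360 - c^4/168


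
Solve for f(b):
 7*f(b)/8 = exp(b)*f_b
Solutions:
 f(b) = C1*exp(-7*exp(-b)/8)


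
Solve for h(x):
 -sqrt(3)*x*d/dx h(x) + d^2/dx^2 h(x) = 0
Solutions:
 h(x) = C1 + C2*erfi(sqrt(2)*3^(1/4)*x/2)


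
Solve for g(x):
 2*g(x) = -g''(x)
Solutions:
 g(x) = C1*sin(sqrt(2)*x) + C2*cos(sqrt(2)*x)


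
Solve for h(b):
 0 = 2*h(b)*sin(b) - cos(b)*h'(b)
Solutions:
 h(b) = C1/cos(b)^2


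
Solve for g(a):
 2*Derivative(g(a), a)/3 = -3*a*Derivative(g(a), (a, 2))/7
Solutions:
 g(a) = C1 + C2/a^(5/9)


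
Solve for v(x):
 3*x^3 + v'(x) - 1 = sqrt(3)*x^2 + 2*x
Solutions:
 v(x) = C1 - 3*x^4/4 + sqrt(3)*x^3/3 + x^2 + x


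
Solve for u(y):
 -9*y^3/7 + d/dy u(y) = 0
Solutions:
 u(y) = C1 + 9*y^4/28


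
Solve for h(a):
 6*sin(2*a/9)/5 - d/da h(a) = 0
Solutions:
 h(a) = C1 - 27*cos(2*a/9)/5


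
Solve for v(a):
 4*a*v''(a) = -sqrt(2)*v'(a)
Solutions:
 v(a) = C1 + C2*a^(1 - sqrt(2)/4)


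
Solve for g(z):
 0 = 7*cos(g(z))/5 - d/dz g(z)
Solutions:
 -7*z/5 - log(sin(g(z)) - 1)/2 + log(sin(g(z)) + 1)/2 = C1


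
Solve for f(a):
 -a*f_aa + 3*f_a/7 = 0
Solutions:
 f(a) = C1 + C2*a^(10/7)


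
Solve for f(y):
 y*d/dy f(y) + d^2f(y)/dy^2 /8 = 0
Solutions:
 f(y) = C1 + C2*erf(2*y)


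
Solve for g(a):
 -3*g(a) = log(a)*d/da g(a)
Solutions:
 g(a) = C1*exp(-3*li(a))


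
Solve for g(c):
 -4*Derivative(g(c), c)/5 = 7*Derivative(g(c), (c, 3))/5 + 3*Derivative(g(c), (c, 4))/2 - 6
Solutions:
 g(c) = C1 + C2*exp(c*(-28 + 98*2^(1/3)/(45*sqrt(22341) + 6761)^(1/3) + 2^(2/3)*(45*sqrt(22341) + 6761)^(1/3))/90)*sin(2^(1/3)*sqrt(3)*c*(-2^(1/3)*(45*sqrt(22341) + 6761)^(1/3) + 98/(45*sqrt(22341) + 6761)^(1/3))/90) + C3*exp(c*(-28 + 98*2^(1/3)/(45*sqrt(22341) + 6761)^(1/3) + 2^(2/3)*(45*sqrt(22341) + 6761)^(1/3))/90)*cos(2^(1/3)*sqrt(3)*c*(-2^(1/3)*(45*sqrt(22341) + 6761)^(1/3) + 98/(45*sqrt(22341) + 6761)^(1/3))/90) + C4*exp(-c*(98*2^(1/3)/(45*sqrt(22341) + 6761)^(1/3) + 14 + 2^(2/3)*(45*sqrt(22341) + 6761)^(1/3))/45) + 15*c/2


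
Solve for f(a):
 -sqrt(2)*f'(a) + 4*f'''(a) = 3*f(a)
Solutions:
 f(a) = C1*exp(-3^(1/3)*a*(sqrt(2)*3^(1/3)/(sqrt(3)*sqrt(243 - 2*sqrt(2)) + 27)^(1/3) + (sqrt(3)*sqrt(243 - 2*sqrt(2)) + 27)^(1/3))/12)*sin(3^(1/6)*a*(-3*sqrt(2)/(sqrt(3)*sqrt(243 - 2*sqrt(2)) + 27)^(1/3) + 3^(2/3)*(sqrt(3)*sqrt(243 - 2*sqrt(2)) + 27)^(1/3))/12) + C2*exp(-3^(1/3)*a*(sqrt(2)*3^(1/3)/(sqrt(3)*sqrt(243 - 2*sqrt(2)) + 27)^(1/3) + (sqrt(3)*sqrt(243 - 2*sqrt(2)) + 27)^(1/3))/12)*cos(3^(1/6)*a*(-3*sqrt(2)/(sqrt(3)*sqrt(243 - 2*sqrt(2)) + 27)^(1/3) + 3^(2/3)*(sqrt(3)*sqrt(243 - 2*sqrt(2)) + 27)^(1/3))/12) + C3*exp(3^(1/3)*a*(sqrt(2)*3^(1/3)/(sqrt(3)*sqrt(243 - 2*sqrt(2)) + 27)^(1/3) + (sqrt(3)*sqrt(243 - 2*sqrt(2)) + 27)^(1/3))/6)


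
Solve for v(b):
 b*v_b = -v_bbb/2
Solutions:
 v(b) = C1 + Integral(C2*airyai(-2^(1/3)*b) + C3*airybi(-2^(1/3)*b), b)


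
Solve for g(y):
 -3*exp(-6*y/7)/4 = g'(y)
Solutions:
 g(y) = C1 + 7*exp(-6*y/7)/8


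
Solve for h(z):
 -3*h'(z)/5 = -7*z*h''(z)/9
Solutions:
 h(z) = C1 + C2*z^(62/35)


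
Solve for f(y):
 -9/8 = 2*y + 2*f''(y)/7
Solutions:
 f(y) = C1 + C2*y - 7*y^3/6 - 63*y^2/32


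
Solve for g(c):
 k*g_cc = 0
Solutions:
 g(c) = C1 + C2*c


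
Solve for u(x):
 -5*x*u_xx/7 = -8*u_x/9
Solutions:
 u(x) = C1 + C2*x^(101/45)


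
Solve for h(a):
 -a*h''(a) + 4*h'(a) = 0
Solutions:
 h(a) = C1 + C2*a^5


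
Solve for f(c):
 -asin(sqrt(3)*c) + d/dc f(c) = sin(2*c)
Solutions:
 f(c) = C1 + c*asin(sqrt(3)*c) + sqrt(3)*sqrt(1 - 3*c^2)/3 - cos(2*c)/2


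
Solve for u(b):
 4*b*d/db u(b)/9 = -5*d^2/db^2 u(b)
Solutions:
 u(b) = C1 + C2*erf(sqrt(10)*b/15)


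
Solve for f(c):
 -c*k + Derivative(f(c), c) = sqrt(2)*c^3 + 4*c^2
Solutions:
 f(c) = C1 + sqrt(2)*c^4/4 + 4*c^3/3 + c^2*k/2


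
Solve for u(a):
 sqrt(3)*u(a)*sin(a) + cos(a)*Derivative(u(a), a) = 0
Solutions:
 u(a) = C1*cos(a)^(sqrt(3))


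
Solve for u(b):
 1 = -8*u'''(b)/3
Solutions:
 u(b) = C1 + C2*b + C3*b^2 - b^3/16


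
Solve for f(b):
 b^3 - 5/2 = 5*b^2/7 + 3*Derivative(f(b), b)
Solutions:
 f(b) = C1 + b^4/12 - 5*b^3/63 - 5*b/6


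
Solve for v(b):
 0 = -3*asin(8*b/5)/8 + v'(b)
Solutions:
 v(b) = C1 + 3*b*asin(8*b/5)/8 + 3*sqrt(25 - 64*b^2)/64


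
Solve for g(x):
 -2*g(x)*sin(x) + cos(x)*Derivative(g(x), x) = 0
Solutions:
 g(x) = C1/cos(x)^2


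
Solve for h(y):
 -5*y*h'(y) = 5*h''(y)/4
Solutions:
 h(y) = C1 + C2*erf(sqrt(2)*y)


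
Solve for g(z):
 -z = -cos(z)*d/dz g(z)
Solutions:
 g(z) = C1 + Integral(z/cos(z), z)


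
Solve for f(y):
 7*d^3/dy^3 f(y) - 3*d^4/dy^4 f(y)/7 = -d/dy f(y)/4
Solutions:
 f(y) = C1 + C2*exp(y*(-7^(1/3)*(9*sqrt(807465) + 134699)^(1/3) - 1372*7^(2/3)/(9*sqrt(807465) + 134699)^(1/3) + 196)/36)*sin(sqrt(3)*7^(1/3)*y*(-(9*sqrt(807465) + 134699)^(1/3) + 1372*7^(1/3)/(9*sqrt(807465) + 134699)^(1/3))/36) + C3*exp(y*(-7^(1/3)*(9*sqrt(807465) + 134699)^(1/3) - 1372*7^(2/3)/(9*sqrt(807465) + 134699)^(1/3) + 196)/36)*cos(sqrt(3)*7^(1/3)*y*(-(9*sqrt(807465) + 134699)^(1/3) + 1372*7^(1/3)/(9*sqrt(807465) + 134699)^(1/3))/36) + C4*exp(y*(1372*7^(2/3)/(9*sqrt(807465) + 134699)^(1/3) + 98 + 7^(1/3)*(9*sqrt(807465) + 134699)^(1/3))/18)


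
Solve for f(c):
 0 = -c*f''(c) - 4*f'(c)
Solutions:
 f(c) = C1 + C2/c^3


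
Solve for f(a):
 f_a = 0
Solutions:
 f(a) = C1


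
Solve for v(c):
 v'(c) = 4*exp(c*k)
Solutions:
 v(c) = C1 + 4*exp(c*k)/k


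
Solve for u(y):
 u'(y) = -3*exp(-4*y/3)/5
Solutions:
 u(y) = C1 + 9*exp(-4*y/3)/20


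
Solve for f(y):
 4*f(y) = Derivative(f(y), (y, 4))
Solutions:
 f(y) = C1*exp(-sqrt(2)*y) + C2*exp(sqrt(2)*y) + C3*sin(sqrt(2)*y) + C4*cos(sqrt(2)*y)


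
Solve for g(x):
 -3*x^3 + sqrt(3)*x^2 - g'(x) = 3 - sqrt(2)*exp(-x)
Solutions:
 g(x) = C1 - 3*x^4/4 + sqrt(3)*x^3/3 - 3*x - sqrt(2)*exp(-x)


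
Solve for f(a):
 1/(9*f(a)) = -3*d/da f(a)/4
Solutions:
 f(a) = -sqrt(C1 - 24*a)/9
 f(a) = sqrt(C1 - 24*a)/9


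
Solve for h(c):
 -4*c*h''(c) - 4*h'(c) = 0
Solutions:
 h(c) = C1 + C2*log(c)


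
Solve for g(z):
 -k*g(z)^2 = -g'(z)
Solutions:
 g(z) = -1/(C1 + k*z)


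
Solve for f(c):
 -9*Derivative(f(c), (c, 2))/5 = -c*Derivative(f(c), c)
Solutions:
 f(c) = C1 + C2*erfi(sqrt(10)*c/6)


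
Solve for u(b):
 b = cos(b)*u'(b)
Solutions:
 u(b) = C1 + Integral(b/cos(b), b)


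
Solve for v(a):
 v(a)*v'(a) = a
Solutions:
 v(a) = -sqrt(C1 + a^2)
 v(a) = sqrt(C1 + a^2)


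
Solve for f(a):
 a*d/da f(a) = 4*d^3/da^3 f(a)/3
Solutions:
 f(a) = C1 + Integral(C2*airyai(6^(1/3)*a/2) + C3*airybi(6^(1/3)*a/2), a)


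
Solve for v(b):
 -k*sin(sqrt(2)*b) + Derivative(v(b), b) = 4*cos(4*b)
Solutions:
 v(b) = C1 - sqrt(2)*k*cos(sqrt(2)*b)/2 + sin(4*b)


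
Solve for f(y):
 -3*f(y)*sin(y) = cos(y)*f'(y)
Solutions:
 f(y) = C1*cos(y)^3


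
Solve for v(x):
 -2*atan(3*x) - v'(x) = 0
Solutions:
 v(x) = C1 - 2*x*atan(3*x) + log(9*x^2 + 1)/3


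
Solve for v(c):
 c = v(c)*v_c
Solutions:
 v(c) = -sqrt(C1 + c^2)
 v(c) = sqrt(C1 + c^2)


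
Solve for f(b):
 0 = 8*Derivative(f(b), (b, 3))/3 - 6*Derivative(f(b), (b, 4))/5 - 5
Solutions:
 f(b) = C1 + C2*b + C3*b^2 + C4*exp(20*b/9) + 5*b^3/16


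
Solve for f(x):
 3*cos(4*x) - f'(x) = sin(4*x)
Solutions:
 f(x) = C1 + 3*sin(4*x)/4 + cos(4*x)/4


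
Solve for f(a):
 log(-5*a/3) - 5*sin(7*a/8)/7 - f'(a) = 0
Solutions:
 f(a) = C1 + a*log(-a) - a*log(3) - a + a*log(5) + 40*cos(7*a/8)/49


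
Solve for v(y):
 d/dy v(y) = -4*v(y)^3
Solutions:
 v(y) = -sqrt(2)*sqrt(-1/(C1 - 4*y))/2
 v(y) = sqrt(2)*sqrt(-1/(C1 - 4*y))/2


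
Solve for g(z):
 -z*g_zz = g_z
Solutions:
 g(z) = C1 + C2*log(z)


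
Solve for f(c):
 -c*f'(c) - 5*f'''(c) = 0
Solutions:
 f(c) = C1 + Integral(C2*airyai(-5^(2/3)*c/5) + C3*airybi(-5^(2/3)*c/5), c)


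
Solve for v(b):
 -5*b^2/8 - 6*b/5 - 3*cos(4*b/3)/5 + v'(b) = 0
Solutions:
 v(b) = C1 + 5*b^3/24 + 3*b^2/5 + 9*sin(4*b/3)/20


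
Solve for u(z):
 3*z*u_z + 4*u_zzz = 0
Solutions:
 u(z) = C1 + Integral(C2*airyai(-6^(1/3)*z/2) + C3*airybi(-6^(1/3)*z/2), z)


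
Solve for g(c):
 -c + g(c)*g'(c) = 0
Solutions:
 g(c) = -sqrt(C1 + c^2)
 g(c) = sqrt(C1 + c^2)


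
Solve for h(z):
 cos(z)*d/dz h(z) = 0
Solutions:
 h(z) = C1


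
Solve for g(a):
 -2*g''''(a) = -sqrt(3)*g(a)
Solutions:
 g(a) = C1*exp(-2^(3/4)*3^(1/8)*a/2) + C2*exp(2^(3/4)*3^(1/8)*a/2) + C3*sin(2^(3/4)*3^(1/8)*a/2) + C4*cos(2^(3/4)*3^(1/8)*a/2)


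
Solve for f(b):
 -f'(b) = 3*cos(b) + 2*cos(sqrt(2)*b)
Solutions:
 f(b) = C1 - 3*sin(b) - sqrt(2)*sin(sqrt(2)*b)


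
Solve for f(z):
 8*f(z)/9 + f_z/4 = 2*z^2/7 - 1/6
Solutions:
 f(z) = C1*exp(-32*z/9) + 9*z^2/28 - 81*z/448 - 1959/14336


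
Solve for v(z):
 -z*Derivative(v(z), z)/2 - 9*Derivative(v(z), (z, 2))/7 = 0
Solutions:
 v(z) = C1 + C2*erf(sqrt(7)*z/6)


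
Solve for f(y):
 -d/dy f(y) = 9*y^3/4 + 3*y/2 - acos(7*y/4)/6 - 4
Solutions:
 f(y) = C1 - 9*y^4/16 - 3*y^2/4 + y*acos(7*y/4)/6 + 4*y - sqrt(16 - 49*y^2)/42


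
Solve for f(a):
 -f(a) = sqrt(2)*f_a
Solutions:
 f(a) = C1*exp(-sqrt(2)*a/2)


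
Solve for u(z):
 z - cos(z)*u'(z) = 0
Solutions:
 u(z) = C1 + Integral(z/cos(z), z)


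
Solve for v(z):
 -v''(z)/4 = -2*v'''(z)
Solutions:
 v(z) = C1 + C2*z + C3*exp(z/8)


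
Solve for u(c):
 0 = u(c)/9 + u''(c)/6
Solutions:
 u(c) = C1*sin(sqrt(6)*c/3) + C2*cos(sqrt(6)*c/3)


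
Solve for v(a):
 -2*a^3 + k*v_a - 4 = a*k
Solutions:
 v(a) = C1 + a^4/(2*k) + a^2/2 + 4*a/k


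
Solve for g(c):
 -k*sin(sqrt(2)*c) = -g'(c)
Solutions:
 g(c) = C1 - sqrt(2)*k*cos(sqrt(2)*c)/2


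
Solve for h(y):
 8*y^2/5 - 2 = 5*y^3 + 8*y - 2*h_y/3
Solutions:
 h(y) = C1 + 15*y^4/8 - 4*y^3/5 + 6*y^2 + 3*y


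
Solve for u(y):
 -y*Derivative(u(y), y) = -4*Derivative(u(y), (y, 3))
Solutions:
 u(y) = C1 + Integral(C2*airyai(2^(1/3)*y/2) + C3*airybi(2^(1/3)*y/2), y)


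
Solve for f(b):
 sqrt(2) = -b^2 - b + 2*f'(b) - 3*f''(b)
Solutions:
 f(b) = C1 + C2*exp(2*b/3) + b^3/6 + b^2 + sqrt(2)*b/2 + 3*b


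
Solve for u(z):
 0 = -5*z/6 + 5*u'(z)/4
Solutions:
 u(z) = C1 + z^2/3


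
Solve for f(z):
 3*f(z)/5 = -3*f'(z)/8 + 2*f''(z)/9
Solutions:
 f(z) = C1*exp(3*z*(45 - sqrt(9705))/160) + C2*exp(3*z*(45 + sqrt(9705))/160)


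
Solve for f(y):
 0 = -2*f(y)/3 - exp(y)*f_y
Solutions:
 f(y) = C1*exp(2*exp(-y)/3)


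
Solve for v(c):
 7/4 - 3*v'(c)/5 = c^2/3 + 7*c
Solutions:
 v(c) = C1 - 5*c^3/27 - 35*c^2/6 + 35*c/12


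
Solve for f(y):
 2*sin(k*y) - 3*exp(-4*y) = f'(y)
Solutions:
 f(y) = C1 + 3*exp(-4*y)/4 - 2*cos(k*y)/k


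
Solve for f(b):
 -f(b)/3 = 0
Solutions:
 f(b) = 0


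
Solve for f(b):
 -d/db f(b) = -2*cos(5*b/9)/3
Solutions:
 f(b) = C1 + 6*sin(5*b/9)/5


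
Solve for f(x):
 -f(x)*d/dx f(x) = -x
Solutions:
 f(x) = -sqrt(C1 + x^2)
 f(x) = sqrt(C1 + x^2)


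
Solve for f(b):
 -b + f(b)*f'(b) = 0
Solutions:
 f(b) = -sqrt(C1 + b^2)
 f(b) = sqrt(C1 + b^2)


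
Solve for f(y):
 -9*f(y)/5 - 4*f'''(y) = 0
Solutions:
 f(y) = C3*exp(-3^(2/3)*50^(1/3)*y/10) + (C1*sin(3*3^(1/6)*50^(1/3)*y/20) + C2*cos(3*3^(1/6)*50^(1/3)*y/20))*exp(3^(2/3)*50^(1/3)*y/20)


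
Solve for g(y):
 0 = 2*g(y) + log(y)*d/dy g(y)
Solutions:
 g(y) = C1*exp(-2*li(y))


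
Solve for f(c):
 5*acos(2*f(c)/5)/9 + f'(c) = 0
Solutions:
 Integral(1/acos(2*_y/5), (_y, f(c))) = C1 - 5*c/9


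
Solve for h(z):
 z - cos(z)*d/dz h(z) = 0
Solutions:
 h(z) = C1 + Integral(z/cos(z), z)


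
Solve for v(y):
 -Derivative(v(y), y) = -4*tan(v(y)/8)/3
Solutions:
 v(y) = -8*asin(C1*exp(y/6)) + 8*pi
 v(y) = 8*asin(C1*exp(y/6))


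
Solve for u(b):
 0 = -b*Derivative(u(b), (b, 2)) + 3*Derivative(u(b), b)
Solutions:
 u(b) = C1 + C2*b^4


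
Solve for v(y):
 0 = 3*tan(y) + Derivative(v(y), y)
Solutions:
 v(y) = C1 + 3*log(cos(y))


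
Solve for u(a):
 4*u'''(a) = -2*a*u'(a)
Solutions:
 u(a) = C1 + Integral(C2*airyai(-2^(2/3)*a/2) + C3*airybi(-2^(2/3)*a/2), a)


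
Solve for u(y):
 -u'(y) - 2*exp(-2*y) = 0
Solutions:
 u(y) = C1 + exp(-2*y)


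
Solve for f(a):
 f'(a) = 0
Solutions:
 f(a) = C1


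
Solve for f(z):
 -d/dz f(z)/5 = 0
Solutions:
 f(z) = C1


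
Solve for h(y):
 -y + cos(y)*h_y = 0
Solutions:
 h(y) = C1 + Integral(y/cos(y), y)


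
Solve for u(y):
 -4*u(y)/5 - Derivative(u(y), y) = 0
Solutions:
 u(y) = C1*exp(-4*y/5)


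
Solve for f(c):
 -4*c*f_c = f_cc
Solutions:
 f(c) = C1 + C2*erf(sqrt(2)*c)


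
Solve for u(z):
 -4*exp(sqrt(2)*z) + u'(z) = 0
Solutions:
 u(z) = C1 + 2*sqrt(2)*exp(sqrt(2)*z)


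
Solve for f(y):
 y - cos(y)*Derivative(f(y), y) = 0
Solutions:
 f(y) = C1 + Integral(y/cos(y), y)


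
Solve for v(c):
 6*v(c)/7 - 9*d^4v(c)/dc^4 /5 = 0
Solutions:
 v(c) = C1*exp(-10^(1/4)*21^(3/4)*c/21) + C2*exp(10^(1/4)*21^(3/4)*c/21) + C3*sin(10^(1/4)*21^(3/4)*c/21) + C4*cos(10^(1/4)*21^(3/4)*c/21)


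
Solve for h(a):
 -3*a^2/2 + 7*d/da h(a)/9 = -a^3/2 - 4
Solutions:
 h(a) = C1 - 9*a^4/56 + 9*a^3/14 - 36*a/7


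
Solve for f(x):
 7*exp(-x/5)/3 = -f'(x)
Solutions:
 f(x) = C1 + 35*exp(-x/5)/3


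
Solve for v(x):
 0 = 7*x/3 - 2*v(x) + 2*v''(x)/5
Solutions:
 v(x) = C1*exp(-sqrt(5)*x) + C2*exp(sqrt(5)*x) + 7*x/6


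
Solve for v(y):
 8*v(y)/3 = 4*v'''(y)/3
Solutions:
 v(y) = C3*exp(2^(1/3)*y) + (C1*sin(2^(1/3)*sqrt(3)*y/2) + C2*cos(2^(1/3)*sqrt(3)*y/2))*exp(-2^(1/3)*y/2)


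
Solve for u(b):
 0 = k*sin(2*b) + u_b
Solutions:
 u(b) = C1 + k*cos(2*b)/2


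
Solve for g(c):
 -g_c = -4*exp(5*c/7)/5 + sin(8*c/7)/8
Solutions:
 g(c) = C1 + 28*exp(5*c/7)/25 + 7*cos(8*c/7)/64


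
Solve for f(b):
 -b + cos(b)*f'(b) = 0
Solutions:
 f(b) = C1 + Integral(b/cos(b), b)


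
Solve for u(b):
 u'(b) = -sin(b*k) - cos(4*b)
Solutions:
 u(b) = C1 - sin(4*b)/4 + cos(b*k)/k


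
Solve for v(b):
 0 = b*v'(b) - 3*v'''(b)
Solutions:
 v(b) = C1 + Integral(C2*airyai(3^(2/3)*b/3) + C3*airybi(3^(2/3)*b/3), b)


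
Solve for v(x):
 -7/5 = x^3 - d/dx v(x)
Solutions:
 v(x) = C1 + x^4/4 + 7*x/5


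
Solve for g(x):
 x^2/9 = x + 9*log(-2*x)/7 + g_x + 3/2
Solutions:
 g(x) = C1 + x^3/27 - x^2/2 - 9*x*log(-x)/7 + 3*x*(-6*log(2) - 1)/14


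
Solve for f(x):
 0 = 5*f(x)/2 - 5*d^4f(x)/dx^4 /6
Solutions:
 f(x) = C1*exp(-3^(1/4)*x) + C2*exp(3^(1/4)*x) + C3*sin(3^(1/4)*x) + C4*cos(3^(1/4)*x)


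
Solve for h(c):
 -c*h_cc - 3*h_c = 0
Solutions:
 h(c) = C1 + C2/c^2


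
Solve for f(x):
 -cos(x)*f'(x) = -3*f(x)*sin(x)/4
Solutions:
 f(x) = C1/cos(x)^(3/4)


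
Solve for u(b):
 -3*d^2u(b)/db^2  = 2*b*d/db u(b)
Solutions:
 u(b) = C1 + C2*erf(sqrt(3)*b/3)


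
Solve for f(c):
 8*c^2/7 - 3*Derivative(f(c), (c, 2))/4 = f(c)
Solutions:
 f(c) = C1*sin(2*sqrt(3)*c/3) + C2*cos(2*sqrt(3)*c/3) + 8*c^2/7 - 12/7


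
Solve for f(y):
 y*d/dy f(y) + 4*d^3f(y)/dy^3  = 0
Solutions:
 f(y) = C1 + Integral(C2*airyai(-2^(1/3)*y/2) + C3*airybi(-2^(1/3)*y/2), y)


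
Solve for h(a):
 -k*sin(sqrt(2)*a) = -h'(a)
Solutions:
 h(a) = C1 - sqrt(2)*k*cos(sqrt(2)*a)/2


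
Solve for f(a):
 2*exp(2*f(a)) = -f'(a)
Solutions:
 f(a) = log(-sqrt(-1/(C1 - 2*a))) - log(2)/2
 f(a) = log(-1/(C1 - 2*a))/2 - log(2)/2


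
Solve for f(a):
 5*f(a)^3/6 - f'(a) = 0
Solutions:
 f(a) = -sqrt(3)*sqrt(-1/(C1 + 5*a))
 f(a) = sqrt(3)*sqrt(-1/(C1 + 5*a))


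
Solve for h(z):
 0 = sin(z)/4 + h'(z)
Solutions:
 h(z) = C1 + cos(z)/4


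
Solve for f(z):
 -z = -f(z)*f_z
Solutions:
 f(z) = -sqrt(C1 + z^2)
 f(z) = sqrt(C1 + z^2)


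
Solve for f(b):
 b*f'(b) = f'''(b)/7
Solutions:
 f(b) = C1 + Integral(C2*airyai(7^(1/3)*b) + C3*airybi(7^(1/3)*b), b)


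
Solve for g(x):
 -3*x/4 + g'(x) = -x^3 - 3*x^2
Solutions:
 g(x) = C1 - x^4/4 - x^3 + 3*x^2/8


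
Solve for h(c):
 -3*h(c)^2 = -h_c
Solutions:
 h(c) = -1/(C1 + 3*c)


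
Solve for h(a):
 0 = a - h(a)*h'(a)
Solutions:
 h(a) = -sqrt(C1 + a^2)
 h(a) = sqrt(C1 + a^2)


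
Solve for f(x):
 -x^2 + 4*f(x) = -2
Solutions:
 f(x) = x^2/4 - 1/2


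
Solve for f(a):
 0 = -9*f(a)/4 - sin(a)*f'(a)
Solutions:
 f(a) = C1*(cos(a) + 1)^(9/8)/(cos(a) - 1)^(9/8)


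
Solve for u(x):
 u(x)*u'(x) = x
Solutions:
 u(x) = -sqrt(C1 + x^2)
 u(x) = sqrt(C1 + x^2)


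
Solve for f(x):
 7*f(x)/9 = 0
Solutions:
 f(x) = 0


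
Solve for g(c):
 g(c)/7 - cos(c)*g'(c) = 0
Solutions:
 g(c) = C1*(sin(c) + 1)^(1/14)/(sin(c) - 1)^(1/14)


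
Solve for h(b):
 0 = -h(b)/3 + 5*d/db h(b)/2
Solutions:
 h(b) = C1*exp(2*b/15)


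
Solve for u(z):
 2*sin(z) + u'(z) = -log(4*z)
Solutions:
 u(z) = C1 - z*log(z) - 2*z*log(2) + z + 2*cos(z)


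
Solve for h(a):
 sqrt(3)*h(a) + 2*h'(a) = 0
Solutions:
 h(a) = C1*exp(-sqrt(3)*a/2)


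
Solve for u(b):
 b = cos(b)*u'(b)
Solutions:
 u(b) = C1 + Integral(b/cos(b), b)


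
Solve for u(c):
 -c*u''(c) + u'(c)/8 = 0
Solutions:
 u(c) = C1 + C2*c^(9/8)


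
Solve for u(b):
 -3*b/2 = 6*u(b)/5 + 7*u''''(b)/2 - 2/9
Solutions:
 u(b) = -5*b/4 + (C1*sin(3^(1/4)*35^(3/4)*b/35) + C2*cos(3^(1/4)*35^(3/4)*b/35))*exp(-3^(1/4)*35^(3/4)*b/35) + (C3*sin(3^(1/4)*35^(3/4)*b/35) + C4*cos(3^(1/4)*35^(3/4)*b/35))*exp(3^(1/4)*35^(3/4)*b/35) + 5/27


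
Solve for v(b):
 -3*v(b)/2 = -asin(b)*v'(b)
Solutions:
 v(b) = C1*exp(3*Integral(1/asin(b), b)/2)


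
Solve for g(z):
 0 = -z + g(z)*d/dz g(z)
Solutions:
 g(z) = -sqrt(C1 + z^2)
 g(z) = sqrt(C1 + z^2)
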